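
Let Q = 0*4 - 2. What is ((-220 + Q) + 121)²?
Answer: 10201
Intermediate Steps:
Q = -2 (Q = 0 - 2 = -2)
((-220 + Q) + 121)² = ((-220 - 2) + 121)² = (-222 + 121)² = (-101)² = 10201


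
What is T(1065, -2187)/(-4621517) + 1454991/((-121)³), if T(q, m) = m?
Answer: -6720391237440/8187299278037 ≈ -0.82083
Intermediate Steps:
T(1065, -2187)/(-4621517) + 1454991/((-121)³) = -2187/(-4621517) + 1454991/((-121)³) = -2187*(-1/4621517) + 1454991/(-1771561) = 2187/4621517 + 1454991*(-1/1771561) = 2187/4621517 - 1454991/1771561 = -6720391237440/8187299278037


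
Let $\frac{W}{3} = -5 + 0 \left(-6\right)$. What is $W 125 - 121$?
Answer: $-1996$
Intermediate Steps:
$W = -15$ ($W = 3 \left(-5 + 0 \left(-6\right)\right) = 3 \left(-5 + 0\right) = 3 \left(-5\right) = -15$)
$W 125 - 121 = \left(-15\right) 125 - 121 = -1875 - 121 = -1996$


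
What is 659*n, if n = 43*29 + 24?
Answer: 837589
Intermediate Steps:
n = 1271 (n = 1247 + 24 = 1271)
659*n = 659*1271 = 837589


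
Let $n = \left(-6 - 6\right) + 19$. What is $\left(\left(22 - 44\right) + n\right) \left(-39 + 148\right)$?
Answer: $-1635$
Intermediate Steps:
$n = 7$ ($n = \left(-6 - 6\right) + 19 = -12 + 19 = 7$)
$\left(\left(22 - 44\right) + n\right) \left(-39 + 148\right) = \left(\left(22 - 44\right) + 7\right) \left(-39 + 148\right) = \left(-22 + 7\right) 109 = \left(-15\right) 109 = -1635$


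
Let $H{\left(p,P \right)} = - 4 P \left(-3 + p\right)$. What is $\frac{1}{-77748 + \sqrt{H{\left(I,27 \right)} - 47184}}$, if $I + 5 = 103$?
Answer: $- \frac{6479}{503734079} - \frac{i \sqrt{14361}}{3022404474} \approx -1.2862 \cdot 10^{-5} - 3.965 \cdot 10^{-8} i$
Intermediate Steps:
$I = 98$ ($I = -5 + 103 = 98$)
$H{\left(p,P \right)} = - 4 P \left(-3 + p\right)$
$\frac{1}{-77748 + \sqrt{H{\left(I,27 \right)} - 47184}} = \frac{1}{-77748 + \sqrt{4 \cdot 27 \left(3 - 98\right) - 47184}} = \frac{1}{-77748 + \sqrt{4 \cdot 27 \left(-95\right) - 47184}} = \frac{1}{-77748 + \sqrt{-10260 - 47184}} = \frac{1}{-77748 + \sqrt{-57444}} = \frac{1}{-77748 + 2 i \sqrt{14361}}$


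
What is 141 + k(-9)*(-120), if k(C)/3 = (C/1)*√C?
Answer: 141 + 9720*I ≈ 141.0 + 9720.0*I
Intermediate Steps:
k(C) = 3*C^(3/2) (k(C) = 3*((C/1)*√C) = 3*((C*1)*√C) = 3*(C*√C) = 3*C^(3/2))
141 + k(-9)*(-120) = 141 + (3*(-9)^(3/2))*(-120) = 141 + (3*(-27*I))*(-120) = 141 - 81*I*(-120) = 141 + 9720*I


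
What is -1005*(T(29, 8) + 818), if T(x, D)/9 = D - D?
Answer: -822090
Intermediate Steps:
T(x, D) = 0 (T(x, D) = 9*(D - D) = 9*0 = 0)
-1005*(T(29, 8) + 818) = -1005*(0 + 818) = -1005*818 = -822090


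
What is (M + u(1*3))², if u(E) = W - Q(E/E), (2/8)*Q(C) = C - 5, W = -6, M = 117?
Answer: 16129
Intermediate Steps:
Q(C) = -20 + 4*C (Q(C) = 4*(C - 5) = 4*(-5 + C) = -20 + 4*C)
u(E) = 10 (u(E) = -6 - (-20 + 4*(E/E)) = -6 - (-20 + 4*1) = -6 - (-20 + 4) = -6 - 1*(-16) = -6 + 16 = 10)
(M + u(1*3))² = (117 + 10)² = 127² = 16129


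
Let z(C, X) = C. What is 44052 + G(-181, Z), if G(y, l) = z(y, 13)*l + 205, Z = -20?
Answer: 47877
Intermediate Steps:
G(y, l) = 205 + l*y (G(y, l) = y*l + 205 = l*y + 205 = 205 + l*y)
44052 + G(-181, Z) = 44052 + (205 - 20*(-181)) = 44052 + (205 + 3620) = 44052 + 3825 = 47877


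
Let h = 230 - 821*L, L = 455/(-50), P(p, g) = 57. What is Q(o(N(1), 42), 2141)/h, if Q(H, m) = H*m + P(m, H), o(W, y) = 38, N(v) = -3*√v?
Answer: 814150/77011 ≈ 10.572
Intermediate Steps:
L = -91/10 (L = 455*(-1/50) = -91/10 ≈ -9.1000)
Q(H, m) = 57 + H*m (Q(H, m) = H*m + 57 = 57 + H*m)
h = 77011/10 (h = 230 - 821*(-91/10) = 230 + 74711/10 = 77011/10 ≈ 7701.1)
Q(o(N(1), 42), 2141)/h = (57 + 38*2141)/(77011/10) = (57 + 81358)*(10/77011) = 81415*(10/77011) = 814150/77011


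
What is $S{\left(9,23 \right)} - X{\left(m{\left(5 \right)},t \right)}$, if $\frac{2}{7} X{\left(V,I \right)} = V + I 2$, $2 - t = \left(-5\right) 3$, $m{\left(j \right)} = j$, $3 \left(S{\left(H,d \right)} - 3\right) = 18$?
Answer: $- \frac{255}{2} \approx -127.5$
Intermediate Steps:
$S{\left(H,d \right)} = 9$ ($S{\left(H,d \right)} = 3 + \frac{1}{3} \cdot 18 = 3 + 6 = 9$)
$t = 17$ ($t = 2 - \left(-5\right) 3 = 2 - -15 = 2 + 15 = 17$)
$X{\left(V,I \right)} = 7 I + \frac{7 V}{2}$ ($X{\left(V,I \right)} = \frac{7 \left(V + I 2\right)}{2} = \frac{7 \left(V + 2 I\right)}{2} = 7 I + \frac{7 V}{2}$)
$S{\left(9,23 \right)} - X{\left(m{\left(5 \right)},t \right)} = 9 - \left(7 \cdot 17 + \frac{7}{2} \cdot 5\right) = 9 - \left(119 + \frac{35}{2}\right) = 9 - \frac{273}{2} = - \frac{255}{2}$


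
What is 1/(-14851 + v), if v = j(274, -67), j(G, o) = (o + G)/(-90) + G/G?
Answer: -10/148523 ≈ -6.7330e-5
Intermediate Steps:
j(G, o) = 1 - G/90 - o/90 (j(G, o) = (G + o)*(-1/90) + 1 = (-G/90 - o/90) + 1 = 1 - G/90 - o/90)
v = -13/10 (v = 1 - 1/90*274 - 1/90*(-67) = 1 - 137/45 + 67/90 = -13/10 ≈ -1.3000)
1/(-14851 + v) = 1/(-14851 - 13/10) = 1/(-148523/10) = -10/148523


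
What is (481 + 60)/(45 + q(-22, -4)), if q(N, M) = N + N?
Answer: 541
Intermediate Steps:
q(N, M) = 2*N
(481 + 60)/(45 + q(-22, -4)) = (481 + 60)/(45 + 2*(-22)) = 541/(45 - 44) = 541/1 = 541*1 = 541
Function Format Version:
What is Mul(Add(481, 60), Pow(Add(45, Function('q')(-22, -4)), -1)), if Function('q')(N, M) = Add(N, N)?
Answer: 541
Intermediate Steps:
Function('q')(N, M) = Mul(2, N)
Mul(Add(481, 60), Pow(Add(45, Function('q')(-22, -4)), -1)) = Mul(Add(481, 60), Pow(Add(45, Mul(2, -22)), -1)) = Mul(541, Pow(Add(45, -44), -1)) = Mul(541, Pow(1, -1)) = Mul(541, 1) = 541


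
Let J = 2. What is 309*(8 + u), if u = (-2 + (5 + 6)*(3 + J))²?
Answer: 870453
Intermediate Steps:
u = 2809 (u = (-2 + (5 + 6)*(3 + 2))² = (-2 + 11*5)² = (-2 + 55)² = 53² = 2809)
309*(8 + u) = 309*(8 + 2809) = 309*2817 = 870453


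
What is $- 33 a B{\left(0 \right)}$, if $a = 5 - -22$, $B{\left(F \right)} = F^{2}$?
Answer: $0$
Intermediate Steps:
$a = 27$ ($a = 5 + 22 = 27$)
$- 33 a B{\left(0 \right)} = \left(-33\right) 27 \cdot 0^{2} = \left(-891\right) 0 = 0$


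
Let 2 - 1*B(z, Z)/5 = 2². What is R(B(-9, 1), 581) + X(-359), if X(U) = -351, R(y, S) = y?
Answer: -361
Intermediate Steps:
B(z, Z) = -10 (B(z, Z) = 10 - 5*2² = 10 - 5*4 = 10 - 20 = -10)
R(B(-9, 1), 581) + X(-359) = -10 - 351 = -361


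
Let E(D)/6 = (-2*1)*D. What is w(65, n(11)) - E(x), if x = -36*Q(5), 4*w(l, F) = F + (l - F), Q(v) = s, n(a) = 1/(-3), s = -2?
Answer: 3521/4 ≈ 880.25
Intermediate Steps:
n(a) = -1/3
Q(v) = -2
w(l, F) = l/4 (w(l, F) = (F + (l - F))/4 = l/4)
x = 72 (x = -36*(-2) = 72)
E(D) = -12*D (E(D) = 6*((-2*1)*D) = 6*(-2*D) = -12*D)
w(65, n(11)) - E(x) = (1/4)*65 - (-12)*72 = 65/4 - 1*(-864) = 65/4 + 864 = 3521/4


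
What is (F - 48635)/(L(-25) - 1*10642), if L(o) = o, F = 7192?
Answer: 41443/10667 ≈ 3.8852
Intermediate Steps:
(F - 48635)/(L(-25) - 1*10642) = (7192 - 48635)/(-25 - 1*10642) = -41443/(-25 - 10642) = -41443/(-10667) = -41443*(-1/10667) = 41443/10667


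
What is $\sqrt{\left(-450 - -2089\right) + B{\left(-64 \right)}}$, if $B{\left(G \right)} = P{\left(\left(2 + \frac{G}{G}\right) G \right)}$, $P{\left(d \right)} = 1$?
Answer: $2 \sqrt{410} \approx 40.497$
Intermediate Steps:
$B{\left(G \right)} = 1$
$\sqrt{\left(-450 - -2089\right) + B{\left(-64 \right)}} = \sqrt{\left(-450 - -2089\right) + 1} = \sqrt{\left(-450 + 2089\right) + 1} = \sqrt{1639 + 1} = \sqrt{1640} = 2 \sqrt{410}$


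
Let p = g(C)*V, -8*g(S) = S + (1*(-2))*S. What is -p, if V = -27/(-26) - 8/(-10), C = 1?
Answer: -239/1040 ≈ -0.22981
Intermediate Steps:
g(S) = S/8 (g(S) = -(S + (1*(-2))*S)/8 = -(S - 2*S)/8 = -(-1)*S/8 = S/8)
V = 239/130 (V = -27*(-1/26) - 8*(-⅒) = 27/26 + ⅘ = 239/130 ≈ 1.8385)
p = 239/1040 (p = ((⅛)*1)*(239/130) = (⅛)*(239/130) = 239/1040 ≈ 0.22981)
-p = -1*239/1040 = -239/1040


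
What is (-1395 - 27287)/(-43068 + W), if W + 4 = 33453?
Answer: 28682/9619 ≈ 2.9818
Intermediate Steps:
W = 33449 (W = -4 + 33453 = 33449)
(-1395 - 27287)/(-43068 + W) = (-1395 - 27287)/(-43068 + 33449) = -28682/(-9619) = -28682*(-1/9619) = 28682/9619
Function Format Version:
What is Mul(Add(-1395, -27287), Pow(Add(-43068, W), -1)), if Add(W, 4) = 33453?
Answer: Rational(28682, 9619) ≈ 2.9818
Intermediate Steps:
W = 33449 (W = Add(-4, 33453) = 33449)
Mul(Add(-1395, -27287), Pow(Add(-43068, W), -1)) = Mul(Add(-1395, -27287), Pow(Add(-43068, 33449), -1)) = Mul(-28682, Pow(-9619, -1)) = Mul(-28682, Rational(-1, 9619)) = Rational(28682, 9619)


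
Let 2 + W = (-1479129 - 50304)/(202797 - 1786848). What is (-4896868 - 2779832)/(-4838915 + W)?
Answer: 2026714051950/1277514963889 ≈ 1.5865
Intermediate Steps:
W = -546223/528017 (W = -2 + (-1479129 - 50304)/(202797 - 1786848) = -2 - 1529433/(-1584051) = -2 - 1529433*(-1/1584051) = -2 + 509811/528017 = -546223/528017 ≈ -1.0345)
(-4896868 - 2779832)/(-4838915 + W) = (-4896868 - 2779832)/(-4838915 - 546223/528017) = -7676700/(-2555029927778/528017) = -7676700*(-528017/2555029927778) = 2026714051950/1277514963889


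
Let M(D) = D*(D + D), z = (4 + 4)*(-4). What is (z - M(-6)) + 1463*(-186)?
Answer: -272222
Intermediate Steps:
z = -32 (z = 8*(-4) = -32)
M(D) = 2*D**2 (M(D) = D*(2*D) = 2*D**2)
(z - M(-6)) + 1463*(-186) = (-32 - 2*(-6)**2) + 1463*(-186) = (-32 - 2*36) - 272118 = (-32 - 1*72) - 272118 = (-32 - 72) - 272118 = -104 - 272118 = -272222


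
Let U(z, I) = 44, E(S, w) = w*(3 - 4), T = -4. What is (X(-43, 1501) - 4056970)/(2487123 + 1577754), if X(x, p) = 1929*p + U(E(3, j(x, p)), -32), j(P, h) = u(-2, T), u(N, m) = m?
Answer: -1161497/4064877 ≈ -0.28574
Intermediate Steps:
j(P, h) = -4
E(S, w) = -w (E(S, w) = w*(-1) = -w)
X(x, p) = 44 + 1929*p (X(x, p) = 1929*p + 44 = 44 + 1929*p)
(X(-43, 1501) - 4056970)/(2487123 + 1577754) = ((44 + 1929*1501) - 4056970)/(2487123 + 1577754) = ((44 + 2895429) - 4056970)/4064877 = (2895473 - 4056970)*(1/4064877) = -1161497*1/4064877 = -1161497/4064877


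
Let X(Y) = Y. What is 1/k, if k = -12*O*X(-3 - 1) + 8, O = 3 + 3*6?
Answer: 1/1016 ≈ 0.00098425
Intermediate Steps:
O = 21 (O = 3 + 18 = 21)
k = 1016 (k = -252*(-3 - 1) + 8 = -252*(-4) + 8 = -12*(-84) + 8 = 1008 + 8 = 1016)
1/k = 1/1016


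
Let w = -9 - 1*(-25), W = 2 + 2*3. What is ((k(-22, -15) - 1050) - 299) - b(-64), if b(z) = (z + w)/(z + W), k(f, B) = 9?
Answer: -9386/7 ≈ -1340.9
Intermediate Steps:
W = 8 (W = 2 + 6 = 8)
w = 16 (w = -9 + 25 = 16)
b(z) = (16 + z)/(8 + z) (b(z) = (z + 16)/(z + 8) = (16 + z)/(8 + z))
((k(-22, -15) - 1050) - 299) - b(-64) = ((9 - 1050) - 299) - (16 - 64)/(8 - 64) = (-1041 - 299) - (-48)/(-56) = -1340 - (-1)*(-48)/56 = -1340 - 1*6/7 = -1340 - 6/7 = -9386/7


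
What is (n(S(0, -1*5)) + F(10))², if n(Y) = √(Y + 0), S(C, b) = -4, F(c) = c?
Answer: 96 + 40*I ≈ 96.0 + 40.0*I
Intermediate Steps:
n(Y) = √Y
(n(S(0, -1*5)) + F(10))² = (√(-4) + 10)² = (2*I + 10)² = (10 + 2*I)²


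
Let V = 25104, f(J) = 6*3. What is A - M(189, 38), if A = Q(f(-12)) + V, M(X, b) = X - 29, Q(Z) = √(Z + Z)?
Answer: 24950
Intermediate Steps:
f(J) = 18
Q(Z) = √2*√Z (Q(Z) = √(2*Z) = √2*√Z)
M(X, b) = -29 + X
A = 25110 (A = √2*√18 + 25104 = √2*(3*√2) + 25104 = 6 + 25104 = 25110)
A - M(189, 38) = 25110 - (-29 + 189) = 25110 - 1*160 = 25110 - 160 = 24950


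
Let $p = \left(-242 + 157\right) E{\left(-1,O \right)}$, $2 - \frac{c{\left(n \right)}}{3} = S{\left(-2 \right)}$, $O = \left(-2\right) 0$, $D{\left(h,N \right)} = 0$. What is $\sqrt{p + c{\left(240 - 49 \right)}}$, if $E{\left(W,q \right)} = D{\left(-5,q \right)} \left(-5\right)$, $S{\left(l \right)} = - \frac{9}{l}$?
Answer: $\frac{i \sqrt{30}}{2} \approx 2.7386 i$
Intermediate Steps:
$O = 0$
$c{\left(n \right)} = - \frac{15}{2}$ ($c{\left(n \right)} = 6 - 3 \left(- \frac{9}{-2}\right) = 6 - 3 \left(\left(-9\right) \left(- \frac{1}{2}\right)\right) = 6 - \frac{27}{2} = - \frac{15}{2}$)
$E{\left(W,q \right)} = 0$ ($E{\left(W,q \right)} = 0 \left(-5\right) = 0$)
$p = 0$ ($p = \left(-242 + 157\right) 0 = \left(-85\right) 0 = 0$)
$\sqrt{p + c{\left(240 - 49 \right)}} = \sqrt{0 - \frac{15}{2}} = \sqrt{- \frac{15}{2}} = \frac{i \sqrt{30}}{2}$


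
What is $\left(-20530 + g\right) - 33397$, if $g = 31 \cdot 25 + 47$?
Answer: $-53105$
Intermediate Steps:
$g = 822$ ($g = 775 + 47 = 822$)
$\left(-20530 + g\right) - 33397 = \left(-20530 + 822\right) - 33397 = -19708 - 33397 = -53105$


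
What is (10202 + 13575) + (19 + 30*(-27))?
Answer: 22986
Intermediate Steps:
(10202 + 13575) + (19 + 30*(-27)) = 23777 + (19 - 810) = 23777 - 791 = 22986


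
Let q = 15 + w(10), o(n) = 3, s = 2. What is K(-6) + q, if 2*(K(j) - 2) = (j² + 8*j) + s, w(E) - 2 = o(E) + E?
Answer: 27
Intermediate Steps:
w(E) = 5 + E (w(E) = 2 + (3 + E) = 5 + E)
q = 30 (q = 15 + (5 + 10) = 15 + 15 = 30)
K(j) = 3 + j²/2 + 4*j (K(j) = 2 + ((j² + 8*j) + 2)/2 = 2 + (2 + j² + 8*j)/2 = 2 + (1 + j²/2 + 4*j) = 3 + j²/2 + 4*j)
K(-6) + q = (3 + (½)*(-6)² + 4*(-6)) + 30 = (3 + (½)*36 - 24) + 30 = (3 + 18 - 24) + 30 = -3 + 30 = 27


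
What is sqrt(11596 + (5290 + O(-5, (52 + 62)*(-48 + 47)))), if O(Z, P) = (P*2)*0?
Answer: sqrt(16886) ≈ 129.95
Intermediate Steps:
O(Z, P) = 0 (O(Z, P) = (2*P)*0 = 0)
sqrt(11596 + (5290 + O(-5, (52 + 62)*(-48 + 47)))) = sqrt(11596 + (5290 + 0)) = sqrt(11596 + 5290) = sqrt(16886)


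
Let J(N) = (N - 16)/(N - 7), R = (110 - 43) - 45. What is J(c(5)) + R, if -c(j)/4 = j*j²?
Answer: 3890/169 ≈ 23.018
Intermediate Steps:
R = 22 (R = 67 - 45 = 22)
c(j) = -4*j³ (c(j) = -4*j*j² = -4*j³)
J(N) = (-16 + N)/(-7 + N)
J(c(5)) + R = (-16 - 4*5³)/(-7 - 4*5³) + 22 = (-16 - 4*125)/(-7 - 4*125) + 22 = (-16 - 500)/(-7 - 500) + 22 = -516/(-507) + 22 = -1/507*(-516) + 22 = 172/169 + 22 = 3890/169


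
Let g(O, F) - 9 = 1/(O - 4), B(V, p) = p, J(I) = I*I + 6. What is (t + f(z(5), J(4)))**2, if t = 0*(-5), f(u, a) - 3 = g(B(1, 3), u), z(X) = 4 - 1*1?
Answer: 121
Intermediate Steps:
J(I) = 6 + I**2 (J(I) = I**2 + 6 = 6 + I**2)
z(X) = 3 (z(X) = 4 - 1 = 3)
g(O, F) = 9 + 1/(-4 + O) (g(O, F) = 9 + 1/(O - 4) = 9 + 1/(-4 + O))
f(u, a) = 11 (f(u, a) = 3 + (-35 + 9*3)/(-4 + 3) = 3 + (-35 + 27)/(-1) = 3 - 1*(-8) = 3 + 8 = 11)
t = 0
(t + f(z(5), J(4)))**2 = (0 + 11)**2 = 11**2 = 121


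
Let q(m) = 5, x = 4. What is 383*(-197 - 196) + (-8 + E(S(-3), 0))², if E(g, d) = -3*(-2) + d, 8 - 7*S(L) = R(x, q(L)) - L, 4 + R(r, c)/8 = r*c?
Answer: -150515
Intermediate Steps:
R(r, c) = -32 + 8*c*r (R(r, c) = -32 + 8*(r*c) = -32 + 8*(c*r) = -32 + 8*c*r)
S(L) = -120/7 + L/7 (S(L) = 8/7 - ((-32 + 8*5*4) - L)/7 = 8/7 - ((-32 + 160) - L)/7 = 8/7 - (128 - L)/7 = 8/7 + (-128/7 + L/7) = -120/7 + L/7)
E(g, d) = 6 + d
383*(-197 - 196) + (-8 + E(S(-3), 0))² = 383*(-197 - 196) + (-8 + (6 + 0))² = 383*(-393) + (-8 + 6)² = -150519 + (-2)² = -150519 + 4 = -150515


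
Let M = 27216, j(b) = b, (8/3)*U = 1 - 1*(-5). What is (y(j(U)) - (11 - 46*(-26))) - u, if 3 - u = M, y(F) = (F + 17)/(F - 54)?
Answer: 5383165/207 ≈ 26006.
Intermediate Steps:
U = 9/4 (U = 3*(1 - 1*(-5))/8 = 3*(1 + 5)/8 = (3/8)*6 = 9/4 ≈ 2.2500)
y(F) = (17 + F)/(-54 + F)
u = -27213 (u = 3 - 1*27216 = 3 - 27216 = -27213)
(y(j(U)) - (11 - 46*(-26))) - u = ((17 + 9/4)/(-54 + 9/4) - (11 - 46*(-26))) - 1*(-27213) = ((77/4)/(-207/4) - (11 + 1196)) + 27213 = (-4/207*77/4 - 1*1207) + 27213 = (-77/207 - 1207) + 27213 = -249926/207 + 27213 = 5383165/207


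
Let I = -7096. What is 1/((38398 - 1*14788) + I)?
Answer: 1/16514 ≈ 6.0555e-5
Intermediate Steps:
1/((38398 - 1*14788) + I) = 1/((38398 - 1*14788) - 7096) = 1/((38398 - 14788) - 7096) = 1/(23610 - 7096) = 1/16514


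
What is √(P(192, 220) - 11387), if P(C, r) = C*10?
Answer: I*√9467 ≈ 97.298*I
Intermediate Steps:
P(C, r) = 10*C
√(P(192, 220) - 11387) = √(10*192 - 11387) = √(1920 - 11387) = √(-9467) = I*√9467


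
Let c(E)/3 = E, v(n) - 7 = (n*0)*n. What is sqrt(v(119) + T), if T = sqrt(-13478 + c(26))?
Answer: sqrt(7 + 10*I*sqrt(134)) ≈ 7.8412 + 7.3814*I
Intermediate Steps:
v(n) = 7 (v(n) = 7 + (n*0)*n = 7 + 0*n = 7 + 0 = 7)
c(E) = 3*E
T = 10*I*sqrt(134) (T = sqrt(-13478 + 3*26) = sqrt(-13478 + 78) = sqrt(-13400) = 10*I*sqrt(134) ≈ 115.76*I)
sqrt(v(119) + T) = sqrt(7 + 10*I*sqrt(134))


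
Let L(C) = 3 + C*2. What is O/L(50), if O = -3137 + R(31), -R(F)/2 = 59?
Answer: -3255/103 ≈ -31.602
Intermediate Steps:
R(F) = -118 (R(F) = -2*59 = -118)
L(C) = 3 + 2*C
O = -3255 (O = -3137 - 118 = -3255)
O/L(50) = -3255/(3 + 2*50) = -3255/(3 + 100) = -3255/103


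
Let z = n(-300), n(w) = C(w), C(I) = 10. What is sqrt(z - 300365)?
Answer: I*sqrt(300355) ≈ 548.05*I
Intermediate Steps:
n(w) = 10
z = 10
sqrt(z - 300365) = sqrt(10 - 300365) = sqrt(-300355) = I*sqrt(300355)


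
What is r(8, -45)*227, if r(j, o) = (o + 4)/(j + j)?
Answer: -9307/16 ≈ -581.69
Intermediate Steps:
r(j, o) = (4 + o)/(2*j) (r(j, o) = (4 + o)/((2*j)) = (4 + o)*(1/(2*j)) = (4 + o)/(2*j))
r(8, -45)*227 = ((½)*(4 - 45)/8)*227 = ((½)*(⅛)*(-41))*227 = -41/16*227 = -9307/16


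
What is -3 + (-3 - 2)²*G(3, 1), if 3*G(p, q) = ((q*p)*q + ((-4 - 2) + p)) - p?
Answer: -28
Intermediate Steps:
G(p, q) = -2 + p*q²/3 (G(p, q) = (((q*p)*q + ((-4 - 2) + p)) - p)/3 = (((p*q)*q + (-6 + p)) - p)/3 = ((p*q² + (-6 + p)) - p)/3 = ((-6 + p + p*q²) - p)/3 = (-6 + p*q²)/3 = -2 + p*q²/3)
-3 + (-3 - 2)²*G(3, 1) = -3 + (-3 - 2)²*(-2 + (⅓)*3*1²) = -3 + (-5)²*(-2 + (⅓)*3*1) = -3 + 25*(-2 + 1) = -3 + 25*(-1) = -3 - 25 = -28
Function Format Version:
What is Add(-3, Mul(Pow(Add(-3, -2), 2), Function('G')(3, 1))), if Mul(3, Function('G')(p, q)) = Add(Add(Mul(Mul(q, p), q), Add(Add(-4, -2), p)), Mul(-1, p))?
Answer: -28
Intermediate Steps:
Function('G')(p, q) = Add(-2, Mul(Rational(1, 3), p, Pow(q, 2))) (Function('G')(p, q) = Mul(Rational(1, 3), Add(Add(Mul(Mul(q, p), q), Add(Add(-4, -2), p)), Mul(-1, p))) = Mul(Rational(1, 3), Add(Add(Mul(Mul(p, q), q), Add(-6, p)), Mul(-1, p))) = Mul(Rational(1, 3), Add(Add(Mul(p, Pow(q, 2)), Add(-6, p)), Mul(-1, p))) = Mul(Rational(1, 3), Add(Add(-6, p, Mul(p, Pow(q, 2))), Mul(-1, p))) = Mul(Rational(1, 3), Add(-6, Mul(p, Pow(q, 2)))) = Add(-2, Mul(Rational(1, 3), p, Pow(q, 2))))
Add(-3, Mul(Pow(Add(-3, -2), 2), Function('G')(3, 1))) = Add(-3, Mul(Pow(Add(-3, -2), 2), Add(-2, Mul(Rational(1, 3), 3, Pow(1, 2))))) = Add(-3, Mul(Pow(-5, 2), Add(-2, Mul(Rational(1, 3), 3, 1)))) = Add(-3, Mul(25, Add(-2, 1))) = Add(-3, Mul(25, -1)) = Add(-3, -25) = -28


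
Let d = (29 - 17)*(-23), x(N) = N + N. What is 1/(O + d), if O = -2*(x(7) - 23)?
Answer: -1/258 ≈ -0.0038760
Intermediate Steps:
x(N) = 2*N
d = -276 (d = 12*(-23) = -276)
O = 18 (O = -2*(2*7 - 23) = -2*(14 - 23) = -2*(-9) = 18)
1/(O + d) = 1/(18 - 276) = 1/(-258) = -1/258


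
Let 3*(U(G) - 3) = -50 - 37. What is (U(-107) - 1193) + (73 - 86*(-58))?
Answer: 3842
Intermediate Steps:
U(G) = -26 (U(G) = 3 + (-50 - 37)/3 = 3 + (⅓)*(-87) = 3 - 29 = -26)
(U(-107) - 1193) + (73 - 86*(-58)) = (-26 - 1193) + (73 - 86*(-58)) = -1219 + (73 + 4988) = -1219 + 5061 = 3842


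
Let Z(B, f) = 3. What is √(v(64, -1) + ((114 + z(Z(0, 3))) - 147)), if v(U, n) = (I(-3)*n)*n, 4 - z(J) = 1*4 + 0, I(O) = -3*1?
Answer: 6*I ≈ 6.0*I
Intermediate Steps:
I(O) = -3
z(J) = 0 (z(J) = 4 - (1*4 + 0) = 4 - (4 + 0) = 4 - 1*4 = 4 - 4 = 0)
v(U, n) = -3*n² (v(U, n) = (-3*n)*n = -3*n²)
√(v(64, -1) + ((114 + z(Z(0, 3))) - 147)) = √(-3*(-1)² + ((114 + 0) - 147)) = √(-3*1 + (114 - 147)) = √(-3 - 33) = √(-36) = 6*I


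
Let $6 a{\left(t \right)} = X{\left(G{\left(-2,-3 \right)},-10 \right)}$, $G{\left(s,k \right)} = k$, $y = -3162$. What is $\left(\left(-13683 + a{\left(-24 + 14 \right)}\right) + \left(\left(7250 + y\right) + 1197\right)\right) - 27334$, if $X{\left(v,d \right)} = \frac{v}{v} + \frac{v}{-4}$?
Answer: $- \frac{857561}{24} \approx -35732.0$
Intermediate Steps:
$X{\left(v,d \right)} = 1 - \frac{v}{4}$ ($X{\left(v,d \right)} = 1 + v \left(- \frac{1}{4}\right) = 1 - \frac{v}{4}$)
$a{\left(t \right)} = \frac{7}{24}$ ($a{\left(t \right)} = \frac{1 - - \frac{3}{4}}{6} = \frac{1 + \frac{3}{4}}{6} = \frac{1}{6} \cdot \frac{7}{4} = \frac{7}{24}$)
$\left(\left(-13683 + a{\left(-24 + 14 \right)}\right) + \left(\left(7250 + y\right) + 1197\right)\right) - 27334 = \left(\left(-13683 + \frac{7}{24}\right) + \left(\left(7250 - 3162\right) + 1197\right)\right) - 27334 = \left(- \frac{328385}{24} + \left(4088 + 1197\right)\right) - 27334 = \left(- \frac{328385}{24} + 5285\right) - 27334 = - \frac{201545}{24} - 27334 = - \frac{857561}{24}$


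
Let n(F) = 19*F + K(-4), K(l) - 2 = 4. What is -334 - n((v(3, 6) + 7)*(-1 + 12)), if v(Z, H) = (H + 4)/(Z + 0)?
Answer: -7499/3 ≈ -2499.7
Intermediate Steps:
v(Z, H) = (4 + H)/Z
K(l) = 6 (K(l) = 2 + 4 = 6)
n(F) = 6 + 19*F (n(F) = 19*F + 6 = 6 + 19*F)
-334 - n((v(3, 6) + 7)*(-1 + 12)) = -334 - (6 + 19*(((4 + 6)/3 + 7)*(-1 + 12))) = -334 - (6 + 19*(((⅓)*10 + 7)*11)) = -334 - (6 + 19*((10/3 + 7)*11)) = -334 - (6 + 19*((31/3)*11)) = -334 - (6 + 19*(341/3)) = -334 - (6 + 6479/3) = -334 - 1*6497/3 = -334 - 6497/3 = -7499/3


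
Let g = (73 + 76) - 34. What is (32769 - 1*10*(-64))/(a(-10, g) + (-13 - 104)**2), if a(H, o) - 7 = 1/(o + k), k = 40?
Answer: 5178395/2122881 ≈ 2.4393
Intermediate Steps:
g = 115 (g = 149 - 34 = 115)
a(H, o) = 7 + 1/(40 + o) (a(H, o) = 7 + 1/(o + 40) = 7 + 1/(40 + o))
(32769 - 1*10*(-64))/(a(-10, g) + (-13 - 104)**2) = (32769 - 1*10*(-64))/((281 + 7*115)/(40 + 115) + (-13 - 104)**2) = (32769 - 10*(-64))/((281 + 805)/155 + (-117)**2) = (32769 + 640)/((1/155)*1086 + 13689) = 33409/(1086/155 + 13689) = 33409/(2122881/155) = 33409*(155/2122881) = 5178395/2122881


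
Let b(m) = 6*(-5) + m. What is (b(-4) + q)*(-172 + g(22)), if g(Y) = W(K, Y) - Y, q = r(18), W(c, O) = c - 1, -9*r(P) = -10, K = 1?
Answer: 57424/9 ≈ 6380.4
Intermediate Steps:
r(P) = 10/9 (r(P) = -1/9*(-10) = 10/9)
W(c, O) = -1 + c
b(m) = -30 + m
q = 10/9 ≈ 1.1111
g(Y) = -Y (g(Y) = (-1 + 1) - Y = 0 - Y = -Y)
(b(-4) + q)*(-172 + g(22)) = ((-30 - 4) + 10/9)*(-172 - 1*22) = (-34 + 10/9)*(-172 - 22) = -296/9*(-194) = 57424/9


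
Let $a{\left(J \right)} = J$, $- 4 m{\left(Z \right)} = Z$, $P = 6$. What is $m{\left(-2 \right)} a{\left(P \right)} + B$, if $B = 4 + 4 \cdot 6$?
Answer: $31$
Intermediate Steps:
$m{\left(Z \right)} = - \frac{Z}{4}$
$B = 28$ ($B = 4 + 24 = 28$)
$m{\left(-2 \right)} a{\left(P \right)} + B = \left(- \frac{1}{4}\right) \left(-2\right) 6 + 28 = \frac{1}{2} \cdot 6 + 28 = 3 + 28 = 31$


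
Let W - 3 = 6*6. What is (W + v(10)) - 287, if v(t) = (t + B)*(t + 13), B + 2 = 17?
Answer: 327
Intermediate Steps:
B = 15 (B = -2 + 17 = 15)
v(t) = (13 + t)*(15 + t) (v(t) = (t + 15)*(t + 13) = (15 + t)*(13 + t) = (13 + t)*(15 + t))
W = 39 (W = 3 + 6*6 = 3 + 36 = 39)
(W + v(10)) - 287 = (39 + (195 + 10**2 + 28*10)) - 287 = (39 + (195 + 100 + 280)) - 287 = (39 + 575) - 287 = 614 - 287 = 327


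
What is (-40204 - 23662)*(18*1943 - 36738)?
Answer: 112659624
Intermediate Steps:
(-40204 - 23662)*(18*1943 - 36738) = -63866*(34974 - 36738) = -63866*(-1764) = 112659624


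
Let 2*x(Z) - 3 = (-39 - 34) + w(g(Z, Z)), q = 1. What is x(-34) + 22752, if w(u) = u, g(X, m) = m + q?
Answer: 45401/2 ≈ 22701.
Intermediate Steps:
g(X, m) = 1 + m (g(X, m) = m + 1 = 1 + m)
x(Z) = -69/2 + Z/2 (x(Z) = 3/2 + ((-39 - 34) + (1 + Z))/2 = 3/2 + (-73 + (1 + Z))/2 = 3/2 + (-72 + Z)/2 = 3/2 + (-36 + Z/2) = -69/2 + Z/2)
x(-34) + 22752 = (-69/2 + (1/2)*(-34)) + 22752 = (-69/2 - 17) + 22752 = -103/2 + 22752 = 45401/2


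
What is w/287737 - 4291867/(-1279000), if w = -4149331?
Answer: -4072065414021/368015623000 ≈ -11.065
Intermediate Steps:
w/287737 - 4291867/(-1279000) = -4149331/287737 - 4291867/(-1279000) = -4149331*1/287737 - 4291867*(-1/1279000) = -4149331/287737 + 4291867/1279000 = -4072065414021/368015623000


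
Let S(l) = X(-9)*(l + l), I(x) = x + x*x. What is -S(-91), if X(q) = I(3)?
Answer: 2184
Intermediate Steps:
I(x) = x + x²
X(q) = 12 (X(q) = 3*(1 + 3) = 3*4 = 12)
S(l) = 24*l (S(l) = 12*(l + l) = 12*(2*l) = 24*l)
-S(-91) = -24*(-91) = -1*(-2184) = 2184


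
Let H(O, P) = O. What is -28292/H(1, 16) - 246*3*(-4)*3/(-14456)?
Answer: -51124751/1807 ≈ -28293.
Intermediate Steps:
-28292/H(1, 16) - 246*3*(-4)*3/(-14456) = -28292/1 - 246*3*(-4)*3/(-14456) = -28292*1 - (-2952)*3*(-1/14456) = -28292 - 246*(-36)*(-1/14456) = -28292 + 8856*(-1/14456) = -28292 - 1107/1807 = -51124751/1807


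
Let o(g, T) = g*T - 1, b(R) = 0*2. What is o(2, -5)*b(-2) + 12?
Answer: 12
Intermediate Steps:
b(R) = 0
o(g, T) = -1 + T*g (o(g, T) = T*g - 1 = -1 + T*g)
o(2, -5)*b(-2) + 12 = (-1 - 5*2)*0 + 12 = (-1 - 10)*0 + 12 = -11*0 + 12 = 0 + 12 = 12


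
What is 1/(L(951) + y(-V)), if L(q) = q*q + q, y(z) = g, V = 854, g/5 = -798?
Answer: 1/901362 ≈ 1.1094e-6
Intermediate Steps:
g = -3990 (g = 5*(-798) = -3990)
y(z) = -3990
L(q) = q + q² (L(q) = q² + q = q + q²)
1/(L(951) + y(-V)) = 1/(951*(1 + 951) - 3990) = 1/(951*952 - 3990) = 1/(905352 - 3990) = 1/901362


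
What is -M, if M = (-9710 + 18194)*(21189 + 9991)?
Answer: -264531120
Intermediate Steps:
M = 264531120 (M = 8484*31180 = 264531120)
-M = -1*264531120 = -264531120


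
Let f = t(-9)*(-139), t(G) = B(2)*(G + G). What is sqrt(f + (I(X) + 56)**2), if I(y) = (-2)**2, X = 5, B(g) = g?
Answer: 6*sqrt(239) ≈ 92.758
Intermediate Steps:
I(y) = 4
t(G) = 4*G (t(G) = 2*(G + G) = 2*(2*G) = 4*G)
f = 5004 (f = (4*(-9))*(-139) = -36*(-139) = 5004)
sqrt(f + (I(X) + 56)**2) = sqrt(5004 + (4 + 56)**2) = sqrt(5004 + 60**2) = sqrt(5004 + 3600) = sqrt(8604) = 6*sqrt(239)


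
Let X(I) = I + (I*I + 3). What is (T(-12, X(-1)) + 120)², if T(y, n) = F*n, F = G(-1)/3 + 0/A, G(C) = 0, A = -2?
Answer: 14400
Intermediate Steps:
F = 0 (F = 0/3 + 0/(-2) = 0*(⅓) + 0*(-½) = 0 + 0 = 0)
X(I) = 3 + I + I² (X(I) = I + (I² + 3) = I + (3 + I²) = 3 + I + I²)
T(y, n) = 0 (T(y, n) = 0*n = 0)
(T(-12, X(-1)) + 120)² = (0 + 120)² = 120² = 14400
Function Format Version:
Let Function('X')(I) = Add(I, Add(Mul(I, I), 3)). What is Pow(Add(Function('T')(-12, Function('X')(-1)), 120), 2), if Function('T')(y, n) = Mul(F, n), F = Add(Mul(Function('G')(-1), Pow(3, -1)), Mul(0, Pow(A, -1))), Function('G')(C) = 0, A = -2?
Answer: 14400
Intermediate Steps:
F = 0 (F = Add(Mul(0, Pow(3, -1)), Mul(0, Pow(-2, -1))) = Add(Mul(0, Rational(1, 3)), Mul(0, Rational(-1, 2))) = Add(0, 0) = 0)
Function('X')(I) = Add(3, I, Pow(I, 2)) (Function('X')(I) = Add(I, Add(Pow(I, 2), 3)) = Add(I, Add(3, Pow(I, 2))) = Add(3, I, Pow(I, 2)))
Function('T')(y, n) = 0 (Function('T')(y, n) = Mul(0, n) = 0)
Pow(Add(Function('T')(-12, Function('X')(-1)), 120), 2) = Pow(Add(0, 120), 2) = Pow(120, 2) = 14400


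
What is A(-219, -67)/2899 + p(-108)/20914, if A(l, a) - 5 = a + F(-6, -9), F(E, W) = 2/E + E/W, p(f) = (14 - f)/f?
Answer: -69820459/3274003044 ≈ -0.021326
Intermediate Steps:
p(f) = (14 - f)/f
A(l, a) = 16/3 + a (A(l, a) = 5 + (a + (2/(-6) - 6/(-9))) = 5 + (a + (2*(-⅙) - 6*(-⅑))) = 5 + (a + (-⅓ + ⅔)) = 5 + (a + ⅓) = 5 + (⅓ + a) = 16/3 + a)
A(-219, -67)/2899 + p(-108)/20914 = (16/3 - 67)/2899 + ((14 - 1*(-108))/(-108))/20914 = -185/3*1/2899 - (14 + 108)/108*(1/20914) = -185/8697 - 1/108*122*(1/20914) = -185/8697 - 61/54*1/20914 = -185/8697 - 61/1129356 = -69820459/3274003044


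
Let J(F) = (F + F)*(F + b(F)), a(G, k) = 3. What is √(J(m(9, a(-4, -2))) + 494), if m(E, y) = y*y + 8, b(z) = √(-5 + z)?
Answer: 2*√(268 + 17*√3) ≈ 34.493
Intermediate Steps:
m(E, y) = 8 + y² (m(E, y) = y² + 8 = 8 + y²)
J(F) = 2*F*(F + √(-5 + F)) (J(F) = (F + F)*(F + √(-5 + F)) = (2*F)*(F + √(-5 + F)) = 2*F*(F + √(-5 + F)))
√(J(m(9, a(-4, -2))) + 494) = √(2*(8 + 3²)*((8 + 3²) + √(-5 + (8 + 3²))) + 494) = √(2*(8 + 9)*((8 + 9) + √(-5 + (8 + 9))) + 494) = √(2*17*(17 + √(-5 + 17)) + 494) = √(2*17*(17 + √12) + 494) = √(2*17*(17 + 2*√3) + 494) = √((578 + 68*√3) + 494) = √(1072 + 68*√3)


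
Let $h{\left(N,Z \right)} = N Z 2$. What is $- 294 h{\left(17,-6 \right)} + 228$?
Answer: $60204$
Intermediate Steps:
$h{\left(N,Z \right)} = 2 N Z$
$- 294 h{\left(17,-6 \right)} + 228 = - 294 \cdot 2 \cdot 17 \left(-6\right) + 228 = \left(-294\right) \left(-204\right) + 228 = 59976 + 228 = 60204$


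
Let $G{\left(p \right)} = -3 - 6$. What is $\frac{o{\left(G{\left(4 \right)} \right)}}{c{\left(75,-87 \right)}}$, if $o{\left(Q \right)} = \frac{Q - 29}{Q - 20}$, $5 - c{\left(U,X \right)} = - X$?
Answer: $- \frac{19}{1189} \approx -0.01598$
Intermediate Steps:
$c{\left(U,X \right)} = 5 + X$ ($c{\left(U,X \right)} = 5 - - X = 5 + X$)
$G{\left(p \right)} = -9$ ($G{\left(p \right)} = -3 - 6 = -9$)
$o{\left(Q \right)} = \frac{-29 + Q}{-20 + Q}$
$\frac{o{\left(G{\left(4 \right)} \right)}}{c{\left(75,-87 \right)}} = \frac{\frac{1}{-20 - 9} \left(-29 - 9\right)}{5 - 87} = \frac{\frac{1}{-29} \left(-38\right)}{-82} = \left(- \frac{1}{29}\right) \left(-38\right) \left(- \frac{1}{82}\right) = \frac{38}{29} \left(- \frac{1}{82}\right) = - \frac{19}{1189}$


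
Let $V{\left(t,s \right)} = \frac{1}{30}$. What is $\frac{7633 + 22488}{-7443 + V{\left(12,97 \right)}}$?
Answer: $- \frac{903630}{223289} \approx -4.0469$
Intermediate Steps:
$V{\left(t,s \right)} = \frac{1}{30}$
$\frac{7633 + 22488}{-7443 + V{\left(12,97 \right)}} = \frac{7633 + 22488}{-7443 + \frac{1}{30}} = \frac{30121}{- \frac{223289}{30}} = 30121 \left(- \frac{30}{223289}\right) = - \frac{903630}{223289}$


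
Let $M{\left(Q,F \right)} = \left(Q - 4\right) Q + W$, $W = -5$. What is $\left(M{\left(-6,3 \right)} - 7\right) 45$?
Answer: $2160$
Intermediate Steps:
$M{\left(Q,F \right)} = -5 + Q \left(-4 + Q\right)$ ($M{\left(Q,F \right)} = \left(Q - 4\right) Q - 5 = \left(-4 + Q\right) Q - 5 = Q \left(-4 + Q\right) - 5 = -5 + Q \left(-4 + Q\right)$)
$\left(M{\left(-6,3 \right)} - 7\right) 45 = \left(\left(-5 + \left(-6\right)^{2} - -24\right) - 7\right) 45 = \left(\left(-5 + 36 + 24\right) - 7\right) 45 = \left(55 - 7\right) 45 = 48 \cdot 45 = 2160$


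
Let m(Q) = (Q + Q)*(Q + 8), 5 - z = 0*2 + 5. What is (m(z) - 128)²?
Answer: 16384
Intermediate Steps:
z = 0 (z = 5 - (0*2 + 5) = 5 - (0 + 5) = 5 - 1*5 = 5 - 5 = 0)
m(Q) = 2*Q*(8 + Q) (m(Q) = (2*Q)*(8 + Q) = 2*Q*(8 + Q))
(m(z) - 128)² = (2*0*(8 + 0) - 128)² = (2*0*8 - 128)² = (0 - 128)² = (-128)² = 16384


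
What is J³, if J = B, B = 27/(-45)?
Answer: -27/125 ≈ -0.21600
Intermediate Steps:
B = -⅗ (B = 27*(-1/45) = -⅗ ≈ -0.60000)
J = -⅗ ≈ -0.60000
J³ = (-⅗)³ = -27/125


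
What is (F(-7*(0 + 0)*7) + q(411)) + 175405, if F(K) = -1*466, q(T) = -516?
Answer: 174423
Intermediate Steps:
F(K) = -466
(F(-7*(0 + 0)*7) + q(411)) + 175405 = (-466 - 516) + 175405 = -982 + 175405 = 174423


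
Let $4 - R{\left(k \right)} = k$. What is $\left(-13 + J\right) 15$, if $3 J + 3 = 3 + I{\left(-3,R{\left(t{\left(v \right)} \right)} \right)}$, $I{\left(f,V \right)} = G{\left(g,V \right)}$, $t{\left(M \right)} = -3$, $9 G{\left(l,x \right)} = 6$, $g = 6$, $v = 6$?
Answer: $- \frac{575}{3} \approx -191.67$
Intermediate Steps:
$G{\left(l,x \right)} = \frac{2}{3}$ ($G{\left(l,x \right)} = \frac{1}{9} \cdot 6 = \frac{2}{3}$)
$R{\left(k \right)} = 4 - k$
$I{\left(f,V \right)} = \frac{2}{3}$
$J = \frac{2}{9}$ ($J = -1 + \frac{3 + \frac{2}{3}}{3} = -1 + \frac{1}{3} \cdot \frac{11}{3} = -1 + \frac{11}{9} = \frac{2}{9} \approx 0.22222$)
$\left(-13 + J\right) 15 = \left(-13 + \frac{2}{9}\right) 15 = \left(- \frac{115}{9}\right) 15 = - \frac{575}{3}$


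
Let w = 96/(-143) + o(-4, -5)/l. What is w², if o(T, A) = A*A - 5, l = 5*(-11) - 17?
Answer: 5968249/6625476 ≈ 0.90080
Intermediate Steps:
l = -72 (l = -55 - 17 = -72)
o(T, A) = -5 + A² (o(T, A) = A² - 5 = -5 + A²)
w = -2443/2574 (w = 96/(-143) + (-5 + (-5)²)/(-72) = 96*(-1/143) + (-5 + 25)*(-1/72) = -96/143 + 20*(-1/72) = -96/143 - 5/18 = -2443/2574 ≈ -0.94911)
w² = (-2443/2574)² = 5968249/6625476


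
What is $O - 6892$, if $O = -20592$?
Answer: $-27484$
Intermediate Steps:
$O - 6892 = -20592 - 6892 = -27484$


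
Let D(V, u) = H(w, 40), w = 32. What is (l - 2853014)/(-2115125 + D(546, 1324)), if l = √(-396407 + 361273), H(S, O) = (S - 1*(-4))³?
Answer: 2853014/2068469 - I*√35134/2068469 ≈ 1.3793 - 9.0618e-5*I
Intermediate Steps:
H(S, O) = (4 + S)³ (H(S, O) = (S + 4)³ = (4 + S)³)
D(V, u) = 46656 (D(V, u) = (4 + 32)³ = 36³ = 46656)
l = I*√35134 (l = √(-35134) = I*√35134 ≈ 187.44*I)
(l - 2853014)/(-2115125 + D(546, 1324)) = (I*√35134 - 2853014)/(-2115125 + 46656) = (-2853014 + I*√35134)/(-2068469) = (-2853014 + I*√35134)*(-1/2068469) = 2853014/2068469 - I*√35134/2068469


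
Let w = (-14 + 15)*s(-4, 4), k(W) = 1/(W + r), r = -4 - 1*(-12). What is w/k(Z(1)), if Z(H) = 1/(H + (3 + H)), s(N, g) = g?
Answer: 164/5 ≈ 32.800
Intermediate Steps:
r = 8 (r = -4 + 12 = 8)
Z(H) = 1/(3 + 2*H)
k(W) = 1/(8 + W) (k(W) = 1/(W + 8) = 1/(8 + W))
w = 4 (w = (-14 + 15)*4 = 1*4 = 4)
w/k(Z(1)) = 4/(1/(8 + 1/(3 + 2*1))) = 4/(1/(8 + 1/(3 + 2))) = 4/(1/(8 + 1/5)) = 4/(1/(41/5)) = 4/(5/41) = 4*(41/5) = 164/5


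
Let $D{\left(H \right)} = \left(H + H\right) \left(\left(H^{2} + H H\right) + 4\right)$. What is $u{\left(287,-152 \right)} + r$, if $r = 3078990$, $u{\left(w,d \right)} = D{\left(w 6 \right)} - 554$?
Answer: $20427968404$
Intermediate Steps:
$D{\left(H \right)} = 2 H \left(4 + 2 H^{2}\right)$ ($D{\left(H \right)} = 2 H \left(\left(H^{2} + H^{2}\right) + 4\right) = 2 H \left(2 H^{2} + 4\right) = 2 H \left(4 + 2 H^{2}\right)$)
$u{\left(w,d \right)} = -554 + 24 w \left(2 + 36 w^{2}\right)$ ($u{\left(w,d \right)} = 4 w 6 \left(2 + \left(w 6\right)^{2}\right) - 554 = 4 \cdot 6 w \left(2 + \left(6 w\right)^{2}\right) - 554 = 4 \cdot 6 w \left(2 + 36 w^{2}\right) - 554 = 24 w \left(2 + 36 w^{2}\right) - 554 = -554 + 24 w \left(2 + 36 w^{2}\right)$)
$u{\left(287,-152 \right)} + r = \left(-554 + 48 \cdot 287 + 864 \cdot 287^{3}\right) + 3078990 = \left(-554 + 13776 + 864 \cdot 23639903\right) + 3078990 = \left(-554 + 13776 + 20424876192\right) + 3078990 = 20424889414 + 3078990 = 20427968404$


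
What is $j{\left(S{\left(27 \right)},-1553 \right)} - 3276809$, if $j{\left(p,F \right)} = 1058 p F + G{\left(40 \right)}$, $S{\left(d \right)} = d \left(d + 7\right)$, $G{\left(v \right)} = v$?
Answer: $-1511618701$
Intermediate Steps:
$S{\left(d \right)} = d \left(7 + d\right)$
$j{\left(p,F \right)} = 40 + 1058 F p$ ($j{\left(p,F \right)} = 1058 p F + 40 = 1058 F p + 40 = 40 + 1058 F p$)
$j{\left(S{\left(27 \right)},-1553 \right)} - 3276809 = \left(40 + 1058 \left(-1553\right) 27 \left(7 + 27\right)\right) - 3276809 = \left(40 + 1058 \left(-1553\right) 27 \cdot 34\right) - 3276809 = \left(40 + 1058 \left(-1553\right) 918\right) - 3276809 = \left(40 - 1508341932\right) - 3276809 = -1508341892 - 3276809 = -1511618701$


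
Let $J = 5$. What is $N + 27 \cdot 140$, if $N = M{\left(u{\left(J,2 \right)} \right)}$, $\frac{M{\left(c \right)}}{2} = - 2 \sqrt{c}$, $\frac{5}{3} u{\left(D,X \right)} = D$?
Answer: $3780 - 4 \sqrt{3} \approx 3773.1$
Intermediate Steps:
$u{\left(D,X \right)} = \frac{3 D}{5}$
$M{\left(c \right)} = - 4 \sqrt{c}$ ($M{\left(c \right)} = 2 \left(- 2 \sqrt{c}\right) = - 4 \sqrt{c}$)
$N = - 4 \sqrt{3}$ ($N = - 4 \sqrt{\frac{3}{5} \cdot 5} = - 4 \sqrt{3} \approx -6.9282$)
$N + 27 \cdot 140 = - 4 \sqrt{3} + 27 \cdot 140 = - 4 \sqrt{3} + 3780 = 3780 - 4 \sqrt{3}$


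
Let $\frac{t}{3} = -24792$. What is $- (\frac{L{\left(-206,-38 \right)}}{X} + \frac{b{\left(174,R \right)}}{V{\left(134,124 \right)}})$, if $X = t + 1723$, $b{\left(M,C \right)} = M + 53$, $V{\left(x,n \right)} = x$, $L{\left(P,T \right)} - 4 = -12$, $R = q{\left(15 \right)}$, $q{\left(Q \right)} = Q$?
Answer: $- \frac{16493303}{9735502} \approx -1.6941$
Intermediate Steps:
$R = 15$
$L{\left(P,T \right)} = -8$ ($L{\left(P,T \right)} = 4 - 12 = -8$)
$t = -74376$ ($t = 3 \left(-24792\right) = -74376$)
$b{\left(M,C \right)} = 53 + M$
$X = -72653$ ($X = -74376 + 1723 = -72653$)
$- (\frac{L{\left(-206,-38 \right)}}{X} + \frac{b{\left(174,R \right)}}{V{\left(134,124 \right)}}) = - (- \frac{8}{-72653} + \frac{53 + 174}{134}) = - (\left(-8\right) \left(- \frac{1}{72653}\right) + 227 \cdot \frac{1}{134}) = - (\frac{8}{72653} + \frac{227}{134}) = \left(-1\right) \frac{16493303}{9735502} = - \frac{16493303}{9735502}$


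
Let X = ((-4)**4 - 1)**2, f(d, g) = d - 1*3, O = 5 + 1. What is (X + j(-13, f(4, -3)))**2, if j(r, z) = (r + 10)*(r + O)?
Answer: 4230982116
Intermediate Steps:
O = 6
f(d, g) = -3 + d (f(d, g) = d - 3 = -3 + d)
j(r, z) = (6 + r)*(10 + r) (j(r, z) = (r + 10)*(r + 6) = (10 + r)*(6 + r) = (6 + r)*(10 + r))
X = 65025 (X = (256 - 1)**2 = 255**2 = 65025)
(X + j(-13, f(4, -3)))**2 = (65025 + (60 + (-13)**2 + 16*(-13)))**2 = (65025 + (60 + 169 - 208))**2 = (65025 + 21)**2 = 65046**2 = 4230982116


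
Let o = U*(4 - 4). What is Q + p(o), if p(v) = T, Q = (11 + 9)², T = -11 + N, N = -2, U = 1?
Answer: 387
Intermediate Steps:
T = -13 (T = -11 - 2 = -13)
Q = 400 (Q = 20² = 400)
o = 0 (o = 1*(4 - 4) = 1*0 = 0)
p(v) = -13
Q + p(o) = 400 - 13 = 387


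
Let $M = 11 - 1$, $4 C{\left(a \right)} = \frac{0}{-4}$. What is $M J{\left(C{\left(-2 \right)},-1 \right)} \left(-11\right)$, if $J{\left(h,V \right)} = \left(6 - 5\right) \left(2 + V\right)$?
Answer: $-110$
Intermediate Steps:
$C{\left(a \right)} = 0$ ($C{\left(a \right)} = \frac{0 \frac{1}{-4}}{4} = \frac{0 \left(- \frac{1}{4}\right)}{4} = \frac{1}{4} \cdot 0 = 0$)
$J{\left(h,V \right)} = 2 + V$ ($J{\left(h,V \right)} = 1 \left(2 + V\right) = 2 + V$)
$M = 10$ ($M = 11 - 1 = 10$)
$M J{\left(C{\left(-2 \right)},-1 \right)} \left(-11\right) = 10 \left(2 - 1\right) \left(-11\right) = 10 \cdot 1 \left(-11\right) = 10 \left(-11\right) = -110$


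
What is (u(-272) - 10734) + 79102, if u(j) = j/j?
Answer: 68369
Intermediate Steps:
u(j) = 1
(u(-272) - 10734) + 79102 = (1 - 10734) + 79102 = -10733 + 79102 = 68369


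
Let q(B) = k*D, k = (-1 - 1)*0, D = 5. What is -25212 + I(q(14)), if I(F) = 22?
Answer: -25190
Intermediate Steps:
k = 0 (k = -2*0 = 0)
q(B) = 0 (q(B) = 0*5 = 0)
-25212 + I(q(14)) = -25212 + 22 = -25190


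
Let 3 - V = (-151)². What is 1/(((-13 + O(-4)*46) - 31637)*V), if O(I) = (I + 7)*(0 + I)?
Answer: 1/734141196 ≈ 1.3621e-9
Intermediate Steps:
O(I) = I*(7 + I) (O(I) = (7 + I)*I = I*(7 + I))
V = -22798 (V = 3 - 1*(-151)² = 3 - 1*22801 = 3 - 22801 = -22798)
1/(((-13 + O(-4)*46) - 31637)*V) = 1/((-13 - 4*(7 - 4)*46) - 31637*(-22798)) = -1/22798/((-13 - 4*3*46) - 31637) = -1/22798/((-13 - 12*46) - 31637) = -1/22798/((-13 - 552) - 31637) = -1/22798/(-565 - 31637) = -1/22798/(-32202) = -1/32202*(-1/22798) = 1/734141196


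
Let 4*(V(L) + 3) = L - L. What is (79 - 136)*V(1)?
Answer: 171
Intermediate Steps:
V(L) = -3 (V(L) = -3 + (L - L)/4 = -3 + (¼)*0 = -3 + 0 = -3)
(79 - 136)*V(1) = (79 - 136)*(-3) = -57*(-3) = 171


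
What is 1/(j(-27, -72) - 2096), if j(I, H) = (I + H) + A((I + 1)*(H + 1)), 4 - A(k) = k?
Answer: -1/4037 ≈ -0.00024771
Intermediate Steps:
A(k) = 4 - k
j(I, H) = 4 + H + I - (1 + H)*(1 + I) (j(I, H) = (I + H) + (4 - (I + 1)*(H + 1)) = (H + I) + (4 - (1 + I)*(1 + H)) = (H + I) + (4 - (1 + H)*(1 + I)) = 4 + H + I - (1 + H)*(1 + I))
1/(j(-27, -72) - 2096) = 1/((3 - 1*(-72)*(-27)) - 2096) = 1/((3 - 1944) - 2096) = 1/(-1941 - 2096) = 1/(-4037) = -1/4037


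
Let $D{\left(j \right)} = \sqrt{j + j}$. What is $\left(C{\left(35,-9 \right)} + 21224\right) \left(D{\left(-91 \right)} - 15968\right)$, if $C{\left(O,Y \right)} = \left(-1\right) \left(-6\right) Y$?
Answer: $-338042560 + 21170 i \sqrt{182} \approx -3.3804 \cdot 10^{8} + 2.856 \cdot 10^{5} i$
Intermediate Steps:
$C{\left(O,Y \right)} = 6 Y$
$D{\left(j \right)} = \sqrt{2} \sqrt{j}$ ($D{\left(j \right)} = \sqrt{2 j} = \sqrt{2} \sqrt{j}$)
$\left(C{\left(35,-9 \right)} + 21224\right) \left(D{\left(-91 \right)} - 15968\right) = \left(6 \left(-9\right) + 21224\right) \left(\sqrt{2} \sqrt{-91} - 15968\right) = \left(-54 + 21224\right) \left(\sqrt{2} i \sqrt{91} - 15968\right) = 21170 \left(i \sqrt{182} - 15968\right) = 21170 \left(-15968 + i \sqrt{182}\right) = -338042560 + 21170 i \sqrt{182}$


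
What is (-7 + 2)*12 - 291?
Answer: -351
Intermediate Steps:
(-7 + 2)*12 - 291 = -5*12 - 291 = -60 - 291 = -351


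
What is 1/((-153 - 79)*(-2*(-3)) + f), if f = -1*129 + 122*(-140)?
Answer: -1/18601 ≈ -5.3761e-5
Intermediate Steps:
f = -17209 (f = -129 - 17080 = -17209)
1/((-153 - 79)*(-2*(-3)) + f) = 1/((-153 - 79)*(-2*(-3)) - 17209) = 1/(-232*6 - 17209) = 1/(-1392 - 17209) = 1/(-18601) = -1/18601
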